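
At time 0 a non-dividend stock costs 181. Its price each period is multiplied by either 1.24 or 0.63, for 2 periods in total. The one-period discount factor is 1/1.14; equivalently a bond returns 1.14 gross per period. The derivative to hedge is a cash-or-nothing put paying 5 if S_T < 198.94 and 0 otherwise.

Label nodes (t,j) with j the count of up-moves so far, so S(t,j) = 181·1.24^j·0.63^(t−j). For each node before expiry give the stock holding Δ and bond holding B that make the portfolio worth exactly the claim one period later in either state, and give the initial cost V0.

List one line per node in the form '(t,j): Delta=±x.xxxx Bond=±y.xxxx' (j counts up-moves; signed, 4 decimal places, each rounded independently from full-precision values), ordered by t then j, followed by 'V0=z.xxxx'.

No-arbitrage ⇒ martingale measure with p* = (R−d)/(u−d) = 0.8361.
Terminal values V(2,·): V(2,0)=5.0000, V(2,1)=5.0000, V(2,2)=0.0000
Node (1,0) S=114.0300: V=(p*·5.0000+(1−p*)·5.0000)/1.14=4.3860; Δ=(5.0000−5.0000)/(141.3972−71.8389)=0.0000; B=V−Δ·S=4.3860
Node (1,1) S=224.4400: V=(p*·0.0000+(1−p*)·5.0000)/1.14=0.7190; Δ=(0.0000−5.0000)/(278.3056−141.3972)=-0.0365; B=V−Δ·S=8.9157
Node (0,0) S=181.0000: V=(p*·0.7190+(1−p*)·4.3860)/1.14=1.1580; Δ=(0.7190−4.3860)/(224.4400−114.0300)=-0.0332; B=V−Δ·S=7.1694
Self-financing check: at every node Δ·S+B equals the discounted successor values.

(0,0): Delta=-0.0332 Bond=7.1694
(1,0): Delta=0.0000 Bond=4.3860
(1,1): Delta=-0.0365 Bond=8.9157
V0=1.1580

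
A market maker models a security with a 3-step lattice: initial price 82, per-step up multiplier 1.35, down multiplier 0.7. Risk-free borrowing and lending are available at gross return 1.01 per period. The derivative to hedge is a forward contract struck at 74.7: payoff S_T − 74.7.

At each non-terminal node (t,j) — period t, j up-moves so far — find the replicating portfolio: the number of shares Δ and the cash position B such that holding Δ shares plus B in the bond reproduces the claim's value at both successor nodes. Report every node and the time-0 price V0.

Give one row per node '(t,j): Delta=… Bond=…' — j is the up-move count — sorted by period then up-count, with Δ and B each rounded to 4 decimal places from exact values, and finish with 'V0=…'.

(0,0): Delta=1.0000 Bond=-72.5031
(1,0): Delta=1.0000 Bond=-73.2281
(1,1): Delta=1.0000 Bond=-73.2281
(2,0): Delta=1.0000 Bond=-73.9604
(2,1): Delta=1.0000 Bond=-73.9604
(2,2): Delta=1.0000 Bond=-73.9604
V0=9.4969

Under the risk-neutral measure, an up-move has probability p* = (R−d)/(u−d) = 0.4769 and values discount at R = 1.01.
Terminal values V(3,·): V(3,0)=-46.5740, V(3,1)=-20.4570, V(3,2)=29.9115, V(3,3)=127.0508
(2,0): S=40.1800. Δ = (V_up−V_dn)/(S_up−S_dn) = (-20.4570−-46.5740)/(54.2430−28.1260) = 1.0000. V = [p*·-20.4570 + (1−p*)·-46.5740]/1.01 = -33.7804. B = V − Δ·S = -73.9604.
(2,1): S=77.4900. Δ = (V_up−V_dn)/(S_up−S_dn) = (29.9115−-20.4570)/(104.6115−54.2430) = 1.0000. V = [p*·29.9115 + (1−p*)·-20.4570]/1.01 = 3.5296. B = V − Δ·S = -73.9604.
(2,2): S=149.4450. Δ = (V_up−V_dn)/(S_up−S_dn) = (127.0508−29.9115)/(201.7508−104.6115) = 1.0000. V = [p*·127.0508 + (1−p*)·29.9115]/1.01 = 75.4846. B = V − Δ·S = -73.9604.
(1,0): S=57.4000. Δ = (V_up−V_dn)/(S_up−S_dn) = (3.5296−-33.7804)/(77.4900−40.1800) = 1.0000. V = [p*·3.5296 + (1−p*)·-33.7804]/1.01 = -15.8281. B = V − Δ·S = -73.2281.
(1,1): S=110.7000. Δ = (V_up−V_dn)/(S_up−S_dn) = (75.4846−3.5296)/(149.4450−77.4900) = 1.0000. V = [p*·75.4846 + (1−p*)·3.5296]/1.01 = 37.4719. B = V − Δ·S = -73.2281.
(0,0): S=82.0000. Δ = (V_up−V_dn)/(S_up−S_dn) = (37.4719−-15.8281)/(110.7000−57.4000) = 1.0000. V = [p*·37.4719 + (1−p*)·-15.8281]/1.01 = 9.4969. B = V − Δ·S = -72.5031.
Root portfolio cost Δ·82+B reproduces V0=9.4969.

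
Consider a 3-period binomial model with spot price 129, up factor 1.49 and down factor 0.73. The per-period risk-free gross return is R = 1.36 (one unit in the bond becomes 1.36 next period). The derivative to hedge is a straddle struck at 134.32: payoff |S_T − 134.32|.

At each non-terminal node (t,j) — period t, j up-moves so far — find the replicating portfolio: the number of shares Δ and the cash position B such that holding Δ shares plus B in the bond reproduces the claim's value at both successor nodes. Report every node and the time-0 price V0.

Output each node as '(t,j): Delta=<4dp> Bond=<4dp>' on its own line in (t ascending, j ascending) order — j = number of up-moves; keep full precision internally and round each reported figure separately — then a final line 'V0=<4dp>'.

(0,0): Delta=0.8834 Bond=-36.1755
(1,0): Delta=0.2732 Bond=8.2663
(1,1): Delta=0.9451 Bond=-61.0566
(2,0): Delta=-1.0000 Bond=98.7647
(2,1): Delta=0.4019 Bond=-6.8181
(2,2): Delta=1.0000 Bond=-98.7647
V0=77.7819

Under the risk-neutral measure, an up-move has probability p* = (R−d)/(u−d) = 0.8289 and values discount at R = 1.36.
Terminal values V(3,·): V(3,0)=84.1368, V(3,1)=31.8913, V(3,2)=74.7468, V(3,3)=292.4054
  t=2,j=0: stock 68.7441 → up 102.4287 (V=31.8913), down 50.1832 (V=84.1368). Price 30.0206; hedge Δ=-1.0000, bond B=98.7647.
  t=2,j=1: stock 140.3133 → up 209.0668 (V=74.7468), down 102.4287 (V=31.8913). Price 49.5708; hedge Δ=0.4019, bond B=-6.8181.
  t=2,j=2: stock 286.3929 → up 426.7254 (V=292.4054), down 209.0668 (V=74.7468). Price 187.6282; hedge Δ=1.0000, bond B=-98.7647.
  t=1,j=0: stock 94.1700 → up 140.3133 (V=49.5708), down 68.7441 (V=30.0206). Price 33.9902; hedge Δ=0.2732, bond B=8.2663.
  t=1,j=1: stock 192.2100 → up 286.3929 (V=187.6282), down 140.3133 (V=49.5708). Price 120.5979; hedge Δ=0.9451, bond B=-61.0566.
  t=0,j=0: stock 129.0000 → up 192.2100 (V=120.5979), down 94.1700 (V=33.9902). Price 77.7819; hedge Δ=0.8834, bond B=-36.1755.
Self-financing check: at every node Δ·S+B equals the discounted successor values.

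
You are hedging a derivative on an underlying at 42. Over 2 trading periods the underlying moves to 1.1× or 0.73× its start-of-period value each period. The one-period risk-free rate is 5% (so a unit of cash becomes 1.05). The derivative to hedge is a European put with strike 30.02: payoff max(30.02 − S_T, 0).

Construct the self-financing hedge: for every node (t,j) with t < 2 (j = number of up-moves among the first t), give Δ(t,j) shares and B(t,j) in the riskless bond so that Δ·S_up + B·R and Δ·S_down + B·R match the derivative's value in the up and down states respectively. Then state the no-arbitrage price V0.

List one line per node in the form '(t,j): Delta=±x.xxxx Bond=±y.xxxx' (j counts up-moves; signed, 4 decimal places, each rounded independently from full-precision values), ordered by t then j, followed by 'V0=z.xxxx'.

The replicating-portfolio and risk-neutral prices coincide; use p* = (1.05−0.73)/(1.1−0.73) = 0.8649 for the latter.
Terminal payoffs: V(2,0)=7.6382, V(2,1)=0.0000, V(2,2)=0.0000
  t=1,j=0: stock 30.6600 → up 33.7260 (V=0.0000), down 22.3818 (V=7.6382). Price 0.9830; hedge Δ=-0.6733, bond B=21.6268.
  t=1,j=1: stock 46.2000 → up 50.8200 (V=0.0000), down 33.7260 (V=0.0000). Price 0.0000; hedge Δ=0.0000, bond B=0.0000.
  t=0,j=0: stock 42.0000 → up 46.2000 (V=0.0000), down 30.6600 (V=0.9830). Price 0.1265; hedge Δ=-0.0633, bond B=2.7834.
Each (Δ,B) replicates both successor values, so the strategy is self-financing and V0 is arbitrage-free.

(0,0): Delta=-0.0633 Bond=2.7834
(1,0): Delta=-0.6733 Bond=21.6268
(1,1): Delta=0.0000 Bond=0.0000
V0=0.1265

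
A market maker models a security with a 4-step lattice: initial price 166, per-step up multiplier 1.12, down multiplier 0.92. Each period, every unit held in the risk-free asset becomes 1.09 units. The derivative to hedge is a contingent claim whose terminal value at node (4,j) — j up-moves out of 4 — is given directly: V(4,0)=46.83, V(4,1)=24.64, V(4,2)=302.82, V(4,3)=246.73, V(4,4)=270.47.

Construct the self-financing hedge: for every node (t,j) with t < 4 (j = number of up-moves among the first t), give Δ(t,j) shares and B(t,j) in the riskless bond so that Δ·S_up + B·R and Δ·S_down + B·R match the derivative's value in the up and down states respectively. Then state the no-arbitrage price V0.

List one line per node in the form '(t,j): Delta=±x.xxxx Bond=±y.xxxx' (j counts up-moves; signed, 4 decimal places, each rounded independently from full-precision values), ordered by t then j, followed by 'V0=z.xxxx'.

The replicating-portfolio and risk-neutral prices coincide; use p* = (1.09−0.92)/(1.12−0.92) = 0.8500 for the latter.
At expiry t=4: V(4,0)=46.8300, V(4,1)=24.6400, V(4,2)=302.8200, V(4,3)=246.7300, V(4,4)=270.4700
  t=3,j=0: stock 129.2622 → up 144.7737 (V=24.6400), down 118.9212 (V=46.8300). Price 25.6592; hedge Δ=-0.8583, bond B=136.6092.
  t=3,j=1: stock 157.3627 → up 176.2462 (V=302.8200), down 144.7737 (V=24.6400). Price 239.5349; hedge Δ=8.8388, bond B=-1151.3651.
  t=3,j=2: stock 191.5720 → up 214.5606 (V=246.7300), down 176.2462 (V=302.8200). Price 234.0766; hedge Δ=-1.4639, bond B=514.5266.
  t=3,j=3: stock 233.2180 → up 261.2042 (V=270.4700), down 214.5606 (V=246.7300). Price 244.8706; hedge Δ=0.5090, bond B=126.1706.
  t=2,j=0: stock 140.5024 → up 157.3627 (V=239.5349), down 129.2622 (V=25.6592). Price 190.3243; hedge Δ=7.6111, bond B=-879.0541.
  t=2,j=1: stock 171.0464 → up 191.5720 (V=234.0766), down 157.3627 (V=239.5349). Price 215.5003; hedge Δ=-0.1596, bond B=242.7916.
  t=2,j=2: stock 208.2304 → up 233.2180 (V=244.8706), down 191.5720 (V=234.0766). Price 223.1665; hedge Δ=0.2592, bond B=169.1964.
  t=1,j=0: stock 152.7200 → up 171.0464 (V=215.5003), down 140.5024 (V=190.3243). Price 194.2421; hedge Δ=0.8243, bond B=68.3621.
  t=1,j=1: stock 185.9200 → up 208.2304 (V=223.1665), down 171.0464 (V=215.5003). Price 203.6850; hedge Δ=0.2062, bond B=165.3538.
  t=0,j=0: stock 166.0000 → up 185.9200 (V=203.6850), down 152.7200 (V=194.2421). Price 185.5675; hedge Δ=0.2844, bond B=138.3533.
Root portfolio cost Δ·166+B reproduces V0=185.5675.

(0,0): Delta=0.2844 Bond=138.3533
(1,0): Delta=0.8243 Bond=68.3621
(1,1): Delta=0.2062 Bond=165.3538
(2,0): Delta=7.6111 Bond=-879.0541
(2,1): Delta=-0.1596 Bond=242.7916
(2,2): Delta=0.2592 Bond=169.1964
(3,0): Delta=-0.8583 Bond=136.6092
(3,1): Delta=8.8388 Bond=-1151.3651
(3,2): Delta=-1.4639 Bond=514.5266
(3,3): Delta=0.5090 Bond=126.1706
V0=185.5675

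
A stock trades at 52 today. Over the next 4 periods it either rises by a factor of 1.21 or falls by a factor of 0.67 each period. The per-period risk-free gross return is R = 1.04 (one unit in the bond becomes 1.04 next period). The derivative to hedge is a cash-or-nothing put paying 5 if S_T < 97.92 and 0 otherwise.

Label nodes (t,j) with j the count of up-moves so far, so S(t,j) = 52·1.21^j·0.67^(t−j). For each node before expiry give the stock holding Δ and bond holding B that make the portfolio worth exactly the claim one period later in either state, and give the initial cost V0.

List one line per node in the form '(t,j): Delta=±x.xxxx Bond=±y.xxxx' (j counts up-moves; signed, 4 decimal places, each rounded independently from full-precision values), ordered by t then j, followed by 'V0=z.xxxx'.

The replicating-portfolio and risk-neutral prices coincide; use p* = (1.04−0.67)/(1.21−0.67) = 0.6852 for the latter.
Payoff layer (t=4): V(4,0)=5.0000, V(4,1)=5.0000, V(4,2)=5.0000, V(4,3)=5.0000, V(4,4)=0.0000
(3,0): S=15.6397. Δ = (V_up−V_dn)/(S_up−S_dn) = (5.0000−5.0000)/(18.9240−10.4786) = 0.0000. V = [p*·5.0000 + (1−p*)·5.0000]/1.04 = 4.8077. B = V − Δ·S = 4.8077.
(3,1): S=28.2448. Δ = (V_up−V_dn)/(S_up−S_dn) = (5.0000−5.0000)/(34.1762−18.9240) = 0.0000. V = [p*·5.0000 + (1−p*)·5.0000]/1.04 = 4.8077. B = V − Δ·S = 4.8077.
(3,2): S=51.0092. Δ = (V_up−V_dn)/(S_up−S_dn) = (5.0000−5.0000)/(61.7212−34.1762) = 0.0000. V = [p*·5.0000 + (1−p*)·5.0000]/1.04 = 4.8077. B = V − Δ·S = 4.8077.
(3,3): S=92.1212. Δ = (V_up−V_dn)/(S_up−S_dn) = (0.0000−5.0000)/(111.4666−61.7212) = -0.1005. V = [p*·0.0000 + (1−p*)·5.0000]/1.04 = 1.5135. B = V − Δ·S = 10.7728.
(2,0): S=23.3428. Δ = (V_up−V_dn)/(S_up−S_dn) = (4.8077−4.8077)/(28.2448−15.6397) = 0.0000. V = [p*·4.8077 + (1−p*)·4.8077]/1.04 = 4.6228. B = V − Δ·S = 4.6228.
(2,1): S=42.1564. Δ = (V_up−V_dn)/(S_up−S_dn) = (4.8077−4.8077)/(51.0092−28.2448) = 0.0000. V = [p*·4.8077 + (1−p*)·4.8077]/1.04 = 4.6228. B = V − Δ·S = 4.6228.
(2,2): S=76.1332. Δ = (V_up−V_dn)/(S_up−S_dn) = (1.5135−4.8077)/(92.1212−51.0092) = -0.0801. V = [p*·1.5135 + (1−p*)·4.8077]/1.04 = 2.4525. B = V − Δ·S = 8.5528.
(1,0): S=34.8400. Δ = (V_up−V_dn)/(S_up−S_dn) = (4.6228−4.6228)/(42.1564−23.3428) = 0.0000. V = [p*·4.6228 + (1−p*)·4.6228]/1.04 = 4.4450. B = V − Δ·S = 4.4450.
(1,1): S=62.9200. Δ = (V_up−V_dn)/(S_up−S_dn) = (2.4525−4.6228)/(76.1332−42.1564) = -0.0639. V = [p*·2.4525 + (1−p*)·4.6228]/1.04 = 3.0151. B = V − Δ·S = 7.0342.
(0,0): S=52.0000. Δ = (V_up−V_dn)/(S_up−S_dn) = (3.0151−4.4450)/(62.9200−34.8400) = -0.0509. V = [p*·3.0151 + (1−p*)·4.4450]/1.04 = 3.3320. B = V − Δ·S = 5.9799.
Self-financing check: at every node Δ·S+B equals the discounted successor values.

(0,0): Delta=-0.0509 Bond=5.9799
(1,0): Delta=0.0000 Bond=4.4450
(1,1): Delta=-0.0639 Bond=7.0342
(2,0): Delta=0.0000 Bond=4.6228
(2,1): Delta=0.0000 Bond=4.6228
(2,2): Delta=-0.0801 Bond=8.5528
(3,0): Delta=0.0000 Bond=4.8077
(3,1): Delta=0.0000 Bond=4.8077
(3,2): Delta=0.0000 Bond=4.8077
(3,3): Delta=-0.1005 Bond=10.7728
V0=3.3320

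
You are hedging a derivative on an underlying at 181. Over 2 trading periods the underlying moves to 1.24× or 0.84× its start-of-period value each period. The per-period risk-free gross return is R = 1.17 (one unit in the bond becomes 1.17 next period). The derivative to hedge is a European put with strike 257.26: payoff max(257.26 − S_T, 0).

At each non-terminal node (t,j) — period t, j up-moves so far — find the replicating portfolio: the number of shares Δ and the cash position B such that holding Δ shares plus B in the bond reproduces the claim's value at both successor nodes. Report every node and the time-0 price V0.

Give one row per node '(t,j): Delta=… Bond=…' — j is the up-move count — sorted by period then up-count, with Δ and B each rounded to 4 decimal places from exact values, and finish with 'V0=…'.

No-arbitrage ⇒ martingale measure with p* = (R−d)/(u−d) = 0.8250.
At expiry t=2: V(2,0)=129.5464, V(2,1)=68.7304, V(2,2)=0.0000
Node (1,0) S=152.0400: V=(p*·68.7304+(1−p*)·129.5464)/1.17=67.8403; Δ=(68.7304−129.5464)/(188.5296−127.7136)=-1.0000; B=V−Δ·S=219.8803
Node (1,1) S=224.4400: V=(p*·0.0000+(1−p*)·68.7304)/1.17=10.2802; Δ=(0.0000−68.7304)/(278.3056−188.5296)=-0.7656; B=V−Δ·S=182.1062
Node (0,0) S=181.0000: V=(p*·10.2802+(1−p*)·67.8403)/1.17=17.3959; Δ=(10.2802−67.8403)/(224.4400−152.0400)=-0.7950; B=V−Δ·S=161.2963
Each (Δ,B) replicates both successor values, so the strategy is self-financing and V0 is arbitrage-free.

(0,0): Delta=-0.7950 Bond=161.2963
(1,0): Delta=-1.0000 Bond=219.8803
(1,1): Delta=-0.7656 Bond=182.1062
V0=17.3959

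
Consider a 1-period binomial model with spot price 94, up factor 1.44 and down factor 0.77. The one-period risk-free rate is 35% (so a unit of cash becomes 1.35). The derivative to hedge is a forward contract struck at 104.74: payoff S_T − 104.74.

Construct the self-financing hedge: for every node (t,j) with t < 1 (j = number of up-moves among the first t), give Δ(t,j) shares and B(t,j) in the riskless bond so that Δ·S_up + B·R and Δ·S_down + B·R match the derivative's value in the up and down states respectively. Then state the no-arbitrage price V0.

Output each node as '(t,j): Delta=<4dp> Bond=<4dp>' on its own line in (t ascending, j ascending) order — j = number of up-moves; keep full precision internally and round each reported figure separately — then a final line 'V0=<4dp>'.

(0,0): Delta=1.0000 Bond=-77.5852
V0=16.4148

The replicating-portfolio and risk-neutral prices coincide; use p* = (1.35−0.77)/(1.44−0.77) = 0.8657 for the latter.
Terminal values V(1,·): V(1,0)=-32.3600, V(1,1)=30.6200
Node (0,0) S=94.0000: V=(p*·30.6200+(1−p*)·-32.3600)/1.35=16.4148; Δ=(30.6200−-32.3600)/(135.3600−72.3800)=1.0000; B=V−Δ·S=-77.5852
Root portfolio cost Δ·94+B reproduces V0=16.4148.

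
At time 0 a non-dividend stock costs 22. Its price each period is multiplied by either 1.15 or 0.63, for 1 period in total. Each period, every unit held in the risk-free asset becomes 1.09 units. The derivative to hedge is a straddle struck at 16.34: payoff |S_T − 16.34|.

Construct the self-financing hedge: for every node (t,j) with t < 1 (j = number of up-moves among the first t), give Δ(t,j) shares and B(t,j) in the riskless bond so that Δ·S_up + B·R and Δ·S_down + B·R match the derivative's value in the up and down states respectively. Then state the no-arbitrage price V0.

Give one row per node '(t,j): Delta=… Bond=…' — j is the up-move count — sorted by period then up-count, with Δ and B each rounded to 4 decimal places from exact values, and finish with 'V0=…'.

(0,0): Delta=0.5664 Bond=-4.9273
V0=7.5342

No-arbitrage ⇒ martingale measure with p* = (R−d)/(u−d) = 0.8846.
Terminal payoffs: V(1,0)=2.4800, V(1,1)=8.9600
(0,0): S=22.0000. Δ = (V_up−V_dn)/(S_up−S_dn) = (8.9600−2.4800)/(25.3000−13.8600) = 0.5664. V = [p*·8.9600 + (1−p*)·2.4800]/1.09 = 7.5342. B = V − Δ·S = -4.9273.
Root portfolio cost Δ·22+B reproduces V0=7.5342.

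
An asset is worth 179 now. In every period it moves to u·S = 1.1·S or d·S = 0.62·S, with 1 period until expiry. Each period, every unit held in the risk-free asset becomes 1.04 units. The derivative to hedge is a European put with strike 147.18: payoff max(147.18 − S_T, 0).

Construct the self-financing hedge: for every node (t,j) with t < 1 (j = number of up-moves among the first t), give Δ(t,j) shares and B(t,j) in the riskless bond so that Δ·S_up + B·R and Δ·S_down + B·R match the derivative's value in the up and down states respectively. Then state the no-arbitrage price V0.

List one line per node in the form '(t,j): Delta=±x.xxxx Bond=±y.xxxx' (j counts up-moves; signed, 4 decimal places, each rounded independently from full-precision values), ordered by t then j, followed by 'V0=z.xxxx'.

The replicating-portfolio and risk-neutral prices coincide; use p* = (1.04−0.62)/(1.1−0.62) = 0.8750 for the latter.
Terminal values V(1,·): V(1,0)=36.2000, V(1,1)=0.0000
Node (0,0) S=179.0000: V=(p*·0.0000+(1−p*)·36.2000)/1.04=4.3510; Δ=(0.0000−36.2000)/(196.9000−110.9800)=-0.4213; B=V−Δ·S=79.7676
Root portfolio cost Δ·179+B reproduces V0=4.3510.

(0,0): Delta=-0.4213 Bond=79.7676
V0=4.3510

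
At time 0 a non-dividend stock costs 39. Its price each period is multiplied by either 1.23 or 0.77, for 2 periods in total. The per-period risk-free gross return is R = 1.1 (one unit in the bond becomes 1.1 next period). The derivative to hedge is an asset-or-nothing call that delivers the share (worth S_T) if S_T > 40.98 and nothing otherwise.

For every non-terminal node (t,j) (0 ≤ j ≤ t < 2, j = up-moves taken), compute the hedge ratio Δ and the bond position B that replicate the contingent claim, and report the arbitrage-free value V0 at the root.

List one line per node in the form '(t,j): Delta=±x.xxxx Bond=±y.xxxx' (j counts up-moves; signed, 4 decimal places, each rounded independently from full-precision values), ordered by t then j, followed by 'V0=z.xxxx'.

Under the risk-neutral measure, an up-move has probability p* = (R−d)/(u−d) = 0.7174 and values discount at R = 1.1.
Terminal values V(2,·): V(2,0)=0.0000, V(2,1)=0.0000, V(2,2)=59.0031
Node (1,0) S=30.0300: V=(p*·0.0000+(1−p*)·0.0000)/1.1=0.0000; Δ=(0.0000−0.0000)/(36.9369−23.1231)=0.0000; B=V−Δ·S=0.0000
Node (1,1) S=47.9700: V=(p*·59.0031+(1−p*)·0.0000)/1.1=38.4803; Δ=(59.0031−0.0000)/(59.0031−36.9369)=2.6739; B=V−Δ·S=-89.7873
Node (0,0) S=39.0000: V=(p*·38.4803+(1−p*)·0.0000)/1.1=25.0958; Δ=(38.4803−0.0000)/(47.9700−30.0300)=2.1449; B=V−Δ·S=-58.5570
The time-0 hedge costs 25.0958, which is the no-arbitrage price.

(0,0): Delta=2.1449 Bond=-58.5570
(1,0): Delta=0.0000 Bond=0.0000
(1,1): Delta=2.6739 Bond=-89.7873
V0=25.0958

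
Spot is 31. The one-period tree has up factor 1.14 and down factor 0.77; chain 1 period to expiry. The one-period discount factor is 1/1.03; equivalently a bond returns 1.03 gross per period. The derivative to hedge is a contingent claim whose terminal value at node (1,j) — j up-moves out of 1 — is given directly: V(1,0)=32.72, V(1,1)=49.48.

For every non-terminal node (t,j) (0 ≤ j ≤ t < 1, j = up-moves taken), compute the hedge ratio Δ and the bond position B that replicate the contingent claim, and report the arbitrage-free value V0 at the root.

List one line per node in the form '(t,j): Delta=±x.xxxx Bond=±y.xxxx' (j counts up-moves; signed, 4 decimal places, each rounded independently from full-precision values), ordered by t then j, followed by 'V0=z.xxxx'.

(0,0): Delta=1.4612 Bond=-2.0960
V0=43.2013

The replicating-portfolio and risk-neutral prices coincide; use p* = (1.03−0.77)/(1.14−0.77) = 0.7027 for the latter.
Terminal values V(1,·): V(1,0)=32.7200, V(1,1)=49.4800
(0,0): S=31.0000. Δ = (V_up−V_dn)/(S_up−S_dn) = (49.4800−32.7200)/(35.3400−23.8700) = 1.4612. V = [p*·49.4800 + (1−p*)·32.7200]/1.03 = 43.2013. B = V − Δ·S = -2.0960.
Self-financing check: at every node Δ·S+B equals the discounted successor values.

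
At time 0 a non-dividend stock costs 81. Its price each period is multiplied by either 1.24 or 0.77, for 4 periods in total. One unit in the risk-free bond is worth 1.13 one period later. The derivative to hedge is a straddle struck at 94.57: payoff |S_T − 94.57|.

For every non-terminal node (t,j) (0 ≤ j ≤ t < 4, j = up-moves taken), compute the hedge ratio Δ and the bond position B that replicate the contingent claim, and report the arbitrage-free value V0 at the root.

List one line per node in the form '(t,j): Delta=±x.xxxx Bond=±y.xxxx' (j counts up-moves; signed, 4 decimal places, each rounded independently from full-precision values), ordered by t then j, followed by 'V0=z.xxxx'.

(0,0): Delta=0.5528 Bond=-14.2821
(1,0): Delta=-0.2368 Bond=33.1058
(1,1): Delta=0.7026 Bond=-31.1857
(2,0): Delta=-1.0000 Bond=74.0622
(2,1): Delta=-0.0920 Bond=26.2101
(2,2): Delta=0.8533 Bond=-54.0162
(3,0): Delta=-1.0000 Bond=83.6903
(3,1): Delta=-1.0000 Bond=83.6903
(3,2): Delta=0.0803 Bond=13.0952
(3,3): Delta=1.0000 Bond=-83.6903
V0=30.4911

The replicating-portfolio and risk-neutral prices coincide; use p* = (1.13−0.77)/(1.24−0.77) = 0.7660 for the latter.
Terminal values V(4,·): V(4,0)=66.0960, V(4,1)=48.7158, V(4,2)=20.7269, V(4,3)=24.3461, V(4,4)=96.9313
Node (3,0) S=36.9792: V=(p*·48.7158+(1−p*)·66.0960)/1.13=46.7111; Δ=(48.7158−66.0960)/(45.8542−28.4740)=-1.0000; B=V−Δ·S=83.6903
Node (3,1) S=59.5509: V=(p*·20.7269+(1−p*)·48.7158)/1.13=24.1394; Δ=(20.7269−48.7158)/(73.8431−45.8542)=-1.0000; B=V−Δ·S=83.6903
Node (3,2) S=95.9001: V=(p*·24.3461+(1−p*)·20.7269)/1.13=20.7957; Δ=(24.3461−20.7269)/(118.9161−73.8431)=0.0803; B=V−Δ·S=13.0952
Node (3,3) S=154.4365: V=(p*·96.9313+(1−p*)·24.3461)/1.13=70.7463; Δ=(96.9313−24.3461)/(191.5013−118.9161)=1.0000; B=V−Δ·S=-83.6903
Node (2,0) S=48.0249: V=(p*·24.1394+(1−p*)·46.7111)/1.13=26.0373; Δ=(24.1394−46.7111)/(59.5509−36.9792)=-1.0000; B=V−Δ·S=74.0622
Node (2,1) S=77.3388: V=(p*·20.7957+(1−p*)·24.1394)/1.13=19.0958; Δ=(20.7957−24.1394)/(95.9001−59.5509)=-0.0920; B=V−Δ·S=26.2101
Node (2,2) S=124.5456: V=(p*·70.7463+(1−p*)·20.7957)/1.13=52.2617; Δ=(70.7463−20.7957)/(154.4365−95.9001)=0.8533; B=V−Δ·S=-54.0162
Node (1,0) S=62.3700: V=(p*·19.0958+(1−p*)·26.0373)/1.13=18.3366; Δ=(19.0958−26.0373)/(77.3388−48.0249)=-0.2368; B=V−Δ·S=33.1058
Node (1,1) S=100.4400: V=(p*·52.2617+(1−p*)·19.0958)/1.13=39.3800; Δ=(52.2617−19.0958)/(124.5456−77.3388)=0.7026; B=V−Δ·S=-31.1857
Node (0,0) S=81.0000: V=(p*·39.3800+(1−p*)·18.3366)/1.13=30.4911; Δ=(39.3800−18.3366)/(100.4400−62.3700)=0.5528; B=V−Δ·S=-14.2821
Check: Δ(0,0)·S0 + B(0,0) = 30.4911 = V0.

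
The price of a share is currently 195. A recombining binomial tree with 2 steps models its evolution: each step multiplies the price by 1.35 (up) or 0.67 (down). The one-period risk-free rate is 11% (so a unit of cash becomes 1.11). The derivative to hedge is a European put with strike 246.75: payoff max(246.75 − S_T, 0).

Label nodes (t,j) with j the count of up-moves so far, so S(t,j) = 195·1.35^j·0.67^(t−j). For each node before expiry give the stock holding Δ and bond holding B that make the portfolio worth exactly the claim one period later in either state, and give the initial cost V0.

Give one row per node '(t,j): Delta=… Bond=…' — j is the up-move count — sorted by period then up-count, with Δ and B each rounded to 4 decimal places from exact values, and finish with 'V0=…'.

The replicating-portfolio and risk-neutral prices coincide; use p* = (1.11−0.67)/(1.35−0.67) = 0.6471 for the latter.
Payoff layer (t=2): V(2,0)=159.2145, V(2,1)=70.3725, V(2,2)=0.0000
  t=1,j=0: stock 130.6500 → up 176.3775 (V=70.3725), down 87.5355 (V=159.2145). Price 91.6473; hedge Δ=-1.0000, bond B=222.2973.
  t=1,j=1: stock 263.2500 → up 355.3875 (V=0.0000), down 176.3775 (V=70.3725). Price 22.3760; hedge Δ=-0.3931, bond B=125.8650.
  t=0,j=0: stock 195.0000 → up 263.2500 (V=22.3760), down 130.6500 (V=91.6473). Price 42.1844; hedge Δ=-0.5224, bond B=144.0540.
Check: Δ(0,0)·S0 + B(0,0) = 42.1844 = V0.

(0,0): Delta=-0.5224 Bond=144.0540
(1,0): Delta=-1.0000 Bond=222.2973
(1,1): Delta=-0.3931 Bond=125.8650
V0=42.1844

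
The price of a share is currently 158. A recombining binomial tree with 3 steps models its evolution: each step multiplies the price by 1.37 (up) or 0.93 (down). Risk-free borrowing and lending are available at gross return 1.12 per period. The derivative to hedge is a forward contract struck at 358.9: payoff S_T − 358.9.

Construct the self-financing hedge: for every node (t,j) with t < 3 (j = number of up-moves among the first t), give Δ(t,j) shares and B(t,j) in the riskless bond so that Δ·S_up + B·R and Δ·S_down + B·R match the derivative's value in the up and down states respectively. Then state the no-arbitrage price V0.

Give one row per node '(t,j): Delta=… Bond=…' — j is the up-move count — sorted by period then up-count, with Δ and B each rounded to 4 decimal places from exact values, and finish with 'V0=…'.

No-arbitrage ⇒ martingale measure with p* = (R−d)/(u−d) = 0.4318.
Terminal payoffs: V(3,0)=-231.8116, V(3,1)=-171.6837, V(3,2)=-83.1083, V(3,3)=47.3738
(2,0): S=136.6542. Δ = (V_up−V_dn)/(S_up−S_dn) = (-171.6837−-231.8116)/(187.2163−127.0884) = 1.0000. V = [p*·-171.6837 + (1−p*)·-231.8116]/1.12 = -183.7922. B = V − Δ·S = -320.4464.
(2,1): S=201.3078. Δ = (V_up−V_dn)/(S_up−S_dn) = (-83.1083−-171.6837)/(275.7917−187.2163) = 1.0000. V = [p*·-83.1083 + (1−p*)·-171.6837]/1.12 = -119.1386. B = V − Δ·S = -320.4464.
(2,2): S=296.5502. Δ = (V_up−V_dn)/(S_up−S_dn) = (47.3738−-83.1083)/(406.2738−275.7917) = 1.0000. V = [p*·47.3738 + (1−p*)·-83.1083]/1.12 = -23.8962. B = V − Δ·S = -320.4464.
(1,0): S=146.9400. Δ = (V_up−V_dn)/(S_up−S_dn) = (-119.1386−-183.7922)/(201.3078−136.6542) = 1.0000. V = [p*·-119.1386 + (1−p*)·-183.7922]/1.12 = -139.1729. B = V − Δ·S = -286.1129.
(1,1): S=216.4600. Δ = (V_up−V_dn)/(S_up−S_dn) = (-23.8962−-119.1386)/(296.5502−201.3078) = 1.0000. V = [p*·-23.8962 + (1−p*)·-119.1386]/1.12 = -69.6529. B = V − Δ·S = -286.1129.
(0,0): S=158.0000. Δ = (V_up−V_dn)/(S_up−S_dn) = (-69.6529−-139.1729)/(216.4600−146.9400) = 1.0000. V = [p*·-69.6529 + (1−p*)·-139.1729]/1.12 = -97.4579. B = V − Δ·S = -255.4579.
The time-0 hedge costs -97.4579, which is the no-arbitrage price.

(0,0): Delta=1.0000 Bond=-255.4579
(1,0): Delta=1.0000 Bond=-286.1129
(1,1): Delta=1.0000 Bond=-286.1129
(2,0): Delta=1.0000 Bond=-320.4464
(2,1): Delta=1.0000 Bond=-320.4464
(2,2): Delta=1.0000 Bond=-320.4464
V0=-97.4579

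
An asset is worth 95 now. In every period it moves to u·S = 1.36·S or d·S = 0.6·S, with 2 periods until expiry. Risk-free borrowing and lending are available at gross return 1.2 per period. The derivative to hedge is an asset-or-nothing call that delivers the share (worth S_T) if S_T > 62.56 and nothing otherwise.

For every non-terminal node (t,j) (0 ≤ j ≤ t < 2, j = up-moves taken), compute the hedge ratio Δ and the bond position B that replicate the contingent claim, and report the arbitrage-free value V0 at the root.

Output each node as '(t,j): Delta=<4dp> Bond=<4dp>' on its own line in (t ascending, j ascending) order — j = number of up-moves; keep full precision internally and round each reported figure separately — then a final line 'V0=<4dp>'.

(0,0): Delta=1.0831 Bond=-8.9474
(1,0): Delta=1.7895 Bond=-51.0000
(1,1): Delta=1.0000 Bond=0.0000
V0=93.9474

Risk-neutral probability p* = (R−d)/(u−d) = (1.2−0.6)/(1.36−0.6) = 0.7895.
Payoff layer (t=2): V(2,0)=0.0000, V(2,1)=77.5200, V(2,2)=175.7120
  t=1,j=0: stock 57.0000 → up 77.5200 (V=77.5200), down 34.2000 (V=0.0000). Price 51.0000; hedge Δ=1.7895, bond B=-51.0000.
  t=1,j=1: stock 129.2000 → up 175.7120 (V=175.7120), down 77.5200 (V=77.5200). Price 129.2000; hedge Δ=1.0000, bond B=0.0000.
  t=0,j=0: stock 95.0000 → up 129.2000 (V=129.2000), down 57.0000 (V=51.0000). Price 93.9474; hedge Δ=1.0831, bond B=-8.9474.
The time-0 hedge costs 93.9474, which is the no-arbitrage price.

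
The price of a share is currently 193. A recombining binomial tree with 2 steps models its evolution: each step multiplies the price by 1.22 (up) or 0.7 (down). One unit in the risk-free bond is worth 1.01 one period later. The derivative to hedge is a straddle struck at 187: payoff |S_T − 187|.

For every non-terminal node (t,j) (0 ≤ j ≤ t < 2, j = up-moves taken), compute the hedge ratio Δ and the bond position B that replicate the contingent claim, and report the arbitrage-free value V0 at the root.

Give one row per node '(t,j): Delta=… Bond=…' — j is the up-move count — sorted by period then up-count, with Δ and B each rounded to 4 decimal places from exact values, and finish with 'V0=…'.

(0,0): Delta=0.1793 Bond=25.5640
(1,0): Delta=-1.0000 Bond=185.1485
(1,1): Delta=0.6377 Bond=-82.1129
V0=60.1767

Under the risk-neutral measure, an up-move has probability p* = (R−d)/(u−d) = 0.5962 and values discount at R = 1.01.
Payoff layer (t=2): V(2,0)=92.4300, V(2,1)=22.1780, V(2,2)=100.2612
(1,0): S=135.1000. Δ = (V_up−V_dn)/(S_up−S_dn) = (22.1780−92.4300)/(164.8220−94.5700) = -1.0000. V = [p*·22.1780 + (1−p*)·92.4300]/1.01 = 50.0485. B = V − Δ·S = 185.1485.
(1,1): S=235.4600. Δ = (V_up−V_dn)/(S_up−S_dn) = (100.2612−22.1780)/(287.2612−164.8220) = 0.6377. V = [p*·100.2612 + (1−p*)·22.1780]/1.01 = 68.0471. B = V − Δ·S = -82.1129.
(0,0): S=193.0000. Δ = (V_up−V_dn)/(S_up−S_dn) = (68.0471−50.0485)/(235.4600−135.1000) = 0.1793. V = [p*·68.0471 + (1−p*)·50.0485]/1.01 = 60.1767. B = V − Δ·S = 25.5640.
Root portfolio cost Δ·193+B reproduces V0=60.1767.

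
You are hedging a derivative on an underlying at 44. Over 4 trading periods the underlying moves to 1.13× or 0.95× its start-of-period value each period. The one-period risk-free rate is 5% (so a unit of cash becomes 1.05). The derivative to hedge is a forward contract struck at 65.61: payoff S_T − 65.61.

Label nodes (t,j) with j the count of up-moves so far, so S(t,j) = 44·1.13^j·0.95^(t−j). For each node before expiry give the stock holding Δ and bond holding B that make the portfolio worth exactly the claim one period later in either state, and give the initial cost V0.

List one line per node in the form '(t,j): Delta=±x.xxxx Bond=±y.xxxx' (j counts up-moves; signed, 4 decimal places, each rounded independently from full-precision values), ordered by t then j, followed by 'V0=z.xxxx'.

The replicating-portfolio and risk-neutral prices coincide; use p* = (1.05−0.95)/(1.13−0.95) = 0.5556 for the latter.
Payoff layer (t=4): V(4,0)=-29.7717, V(4,1)=-22.9813, V(4,2)=-14.9043, V(4,3)=-5.2969, V(4,4)=6.1308
Node (3,0) S=37.7245: V=(p*·-22.9813+(1−p*)·-29.7717)/1.05=-24.7612; Δ=(-22.9813−-29.7717)/(42.6287−35.8383)=1.0000; B=V−Δ·S=-62.4857
Node (3,1) S=44.8723: V=(p*·-14.9043+(1−p*)·-22.9813)/1.05=-17.6134; Δ=(-14.9043−-22.9813)/(50.7057−42.6287)=1.0000; B=V−Δ·S=-62.4857
Node (3,2) S=53.3744: V=(p*·-5.2969+(1−p*)·-14.9043)/1.05=-9.1113; Δ=(-5.2969−-14.9043)/(60.3131−50.7057)=1.0000; B=V−Δ·S=-62.4857
Node (3,3) S=63.4875: V=(p*·6.1308+(1−p*)·-5.2969)/1.05=1.0018; Δ=(6.1308−-5.2969)/(71.7408−60.3131)=1.0000; B=V−Δ·S=-62.4857
Node (2,0) S=39.7100: V=(p*·-17.6134+(1−p*)·-24.7612)/1.05=-19.8002; Δ=(-17.6134−-24.7612)/(44.8723−37.7245)=1.0000; B=V−Δ·S=-59.5102
Node (2,1) S=47.2340: V=(p*·-9.1113+(1−p*)·-17.6134)/1.05=-12.2762; Δ=(-9.1113−-17.6134)/(53.3744−44.8723)=1.0000; B=V−Δ·S=-59.5102
Node (2,2) S=56.1836: V=(p*·1.0018+(1−p*)·-9.1113)/1.05=-3.3266; Δ=(1.0018−-9.1113)/(63.4875−53.3744)=1.0000; B=V−Δ·S=-59.5102
Node (1,0) S=41.8000: V=(p*·-12.2762+(1−p*)·-19.8002)/1.05=-14.8764; Δ=(-12.2762−-19.8002)/(47.2340−39.7100)=1.0000; B=V−Δ·S=-56.6764
Node (1,1) S=49.7200: V=(p*·-3.3266+(1−p*)·-12.2762)/1.05=-6.9564; Δ=(-3.3266−-12.2762)/(56.1836−47.2340)=1.0000; B=V−Δ·S=-56.6764
Node (0,0) S=44.0000: V=(p*·-6.9564+(1−p*)·-14.8764)/1.05=-9.9775; Δ=(-6.9564−-14.8764)/(49.7200−41.8000)=1.0000; B=V−Δ·S=-53.9775
The time-0 hedge costs -9.9775, which is the no-arbitrage price.

(0,0): Delta=1.0000 Bond=-53.9775
(1,0): Delta=1.0000 Bond=-56.6764
(1,1): Delta=1.0000 Bond=-56.6764
(2,0): Delta=1.0000 Bond=-59.5102
(2,1): Delta=1.0000 Bond=-59.5102
(2,2): Delta=1.0000 Bond=-59.5102
(3,0): Delta=1.0000 Bond=-62.4857
(3,1): Delta=1.0000 Bond=-62.4857
(3,2): Delta=1.0000 Bond=-62.4857
(3,3): Delta=1.0000 Bond=-62.4857
V0=-9.9775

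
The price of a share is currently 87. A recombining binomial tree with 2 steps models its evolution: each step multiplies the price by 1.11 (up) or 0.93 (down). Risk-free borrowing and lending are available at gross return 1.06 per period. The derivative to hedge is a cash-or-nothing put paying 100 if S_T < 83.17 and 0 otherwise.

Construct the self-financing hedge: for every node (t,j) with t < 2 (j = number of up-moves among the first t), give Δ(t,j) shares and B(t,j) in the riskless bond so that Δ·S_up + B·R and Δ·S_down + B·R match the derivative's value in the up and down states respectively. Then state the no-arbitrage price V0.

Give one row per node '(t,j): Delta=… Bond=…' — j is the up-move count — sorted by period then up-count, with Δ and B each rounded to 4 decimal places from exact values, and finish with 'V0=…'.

Since d<R<u, set p* = (R−d)/(u−d) = 0.7222; price each node as the discounted p*-expectation of its children.
Payoff layer (t=2): V(2,0)=100.0000, V(2,1)=0.0000, V(2,2)=0.0000
(1,0): S=80.9100. Δ = (V_up−V_dn)/(S_up−S_dn) = (0.0000−100.0000)/(89.8101−75.2463) = -6.8663. V = [p*·0.0000 + (1−p*)·100.0000]/1.06 = 26.2055. B = V − Δ·S = 581.7610.
(1,1): S=96.5700. Δ = (V_up−V_dn)/(S_up−S_dn) = (0.0000−0.0000)/(107.1927−89.8101) = 0.0000. V = [p*·0.0000 + (1−p*)·0.0000]/1.06 = 0.0000. B = V − Δ·S = 0.0000.
(0,0): S=87.0000. Δ = (V_up−V_dn)/(S_up−S_dn) = (0.0000−26.2055)/(96.5700−80.9100) = -1.6734. V = [p*·0.0000 + (1−p*)·26.2055]/1.06 = 6.8673. B = V − Δ·S = 152.4531.
Check: Δ(0,0)·S0 + B(0,0) = 6.8673 = V0.

(0,0): Delta=-1.6734 Bond=152.4531
(1,0): Delta=-6.8663 Bond=581.7610
(1,1): Delta=0.0000 Bond=0.0000
V0=6.8673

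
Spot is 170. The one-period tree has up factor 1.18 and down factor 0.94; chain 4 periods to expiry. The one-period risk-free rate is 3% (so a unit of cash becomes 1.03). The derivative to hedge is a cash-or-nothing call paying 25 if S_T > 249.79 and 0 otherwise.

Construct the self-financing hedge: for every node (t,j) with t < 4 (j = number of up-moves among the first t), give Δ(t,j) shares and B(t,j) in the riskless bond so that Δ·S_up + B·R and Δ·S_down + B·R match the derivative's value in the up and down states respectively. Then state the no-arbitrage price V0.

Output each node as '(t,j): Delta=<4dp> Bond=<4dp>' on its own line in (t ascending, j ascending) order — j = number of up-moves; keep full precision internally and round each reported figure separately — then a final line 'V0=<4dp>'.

(0,0): Delta=0.1479 Bond=-21.7675
(1,0): Delta=0.0864 Bond=-12.6011
(1,1): Delta=0.2294 Bond=-38.7863
(2,0): Delta=0.0000 Bond=0.0000
(2,1): Delta=0.2011 Bond=-34.6109
(2,2): Delta=0.2670 Bond=-48.8481
(3,0): Delta=0.0000 Bond=0.0000
(3,1): Delta=0.0000 Bond=0.0000
(3,2): Delta=0.4682 Bond=-95.0647
(3,3): Delta=0.0000 Bond=24.2718
V0=3.3676

The replicating-portfolio and risk-neutral prices coincide; use p* = (1.03−0.94)/(1.18−0.94) = 0.3750 for the latter.
Payoff layer (t=4): V(4,0)=0.0000, V(4,1)=0.0000, V(4,2)=0.0000, V(4,3)=25.0000, V(4,4)=25.0000
(3,0): S=141.1993. Δ = (V_up−V_dn)/(S_up−S_dn) = (0.0000−0.0000)/(166.6152−132.7273) = 0.0000. V = [p*·0.0000 + (1−p*)·0.0000]/1.03 = 0.0000. B = V − Δ·S = 0.0000.
(3,1): S=177.2502. Δ = (V_up−V_dn)/(S_up−S_dn) = (0.0000−0.0000)/(209.1552−166.6152) = 0.0000. V = [p*·0.0000 + (1−p*)·0.0000]/1.03 = 0.0000. B = V − Δ·S = 0.0000.
(3,2): S=222.5055. Δ = (V_up−V_dn)/(S_up−S_dn) = (25.0000−0.0000)/(262.5565−209.1552) = 0.4682. V = [p*·25.0000 + (1−p*)·0.0000]/1.03 = 9.1019. B = V − Δ·S = -95.0647.
(3,3): S=279.3154. Δ = (V_up−V_dn)/(S_up−S_dn) = (25.0000−25.0000)/(329.5922−262.5565) = 0.0000. V = [p*·25.0000 + (1−p*)·25.0000]/1.03 = 24.2718. B = V − Δ·S = 24.2718.
(2,0): S=150.2120. Δ = (V_up−V_dn)/(S_up−S_dn) = (0.0000−0.0000)/(177.2502−141.1993) = 0.0000. V = [p*·0.0000 + (1−p*)·0.0000]/1.03 = 0.0000. B = V − Δ·S = 0.0000.
(2,1): S=188.5640. Δ = (V_up−V_dn)/(S_up−S_dn) = (9.1019−0.0000)/(222.5055−177.2502) = 0.2011. V = [p*·9.1019 + (1−p*)·0.0000]/1.03 = 3.3138. B = V − Δ·S = -34.6109.
(2,2): S=236.7080. Δ = (V_up−V_dn)/(S_up−S_dn) = (24.2718−9.1019)/(279.3154−222.5055) = 0.2670. V = [p*·24.2718 + (1−p*)·9.1019]/1.03 = 14.3599. B = V − Δ·S = -48.8481.
(1,0): S=159.8000. Δ = (V_up−V_dn)/(S_up−S_dn) = (3.3138−0.0000)/(188.5640−150.2120) = 0.0864. V = [p*·3.3138 + (1−p*)·0.0000]/1.03 = 1.2065. B = V − Δ·S = -12.6011.
(1,1): S=200.6000. Δ = (V_up−V_dn)/(S_up−S_dn) = (14.3599−3.3138)/(236.7080−188.5640) = 0.2294. V = [p*·14.3599 + (1−p*)·3.3138]/1.03 = 7.2389. B = V − Δ·S = -38.7863.
(0,0): S=170.0000. Δ = (V_up−V_dn)/(S_up−S_dn) = (7.2389−1.2065)/(200.6000−159.8000) = 0.1479. V = [p*·7.2389 + (1−p*)·1.2065]/1.03 = 3.3676. B = V − Δ·S = -21.7675.
Check: Δ(0,0)·S0 + B(0,0) = 3.3676 = V0.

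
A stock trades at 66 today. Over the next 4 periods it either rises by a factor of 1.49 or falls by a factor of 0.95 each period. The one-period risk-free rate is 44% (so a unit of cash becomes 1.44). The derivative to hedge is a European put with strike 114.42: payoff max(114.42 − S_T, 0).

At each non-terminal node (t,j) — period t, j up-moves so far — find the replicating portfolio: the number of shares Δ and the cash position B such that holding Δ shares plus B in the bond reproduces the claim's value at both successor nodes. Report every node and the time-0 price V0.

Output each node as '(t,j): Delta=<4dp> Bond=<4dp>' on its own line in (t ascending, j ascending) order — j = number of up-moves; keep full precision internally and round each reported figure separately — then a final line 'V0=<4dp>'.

The replicating-portfolio and risk-neutral prices coincide; use p* = (1.44−0.95)/(1.49−0.95) = 0.9074 for the latter.
Terminal values V(4,·): V(4,0)=60.6626, V(4,1)=30.1057, V(4,2)=0.0000, V(4,3)=0.0000, V(4,4)=0.0000
Node (3,0) S=56.5867: V=(p*·30.1057+(1−p*)·60.6626)/1.44=22.8716; Δ=(30.1057−60.6626)/(84.3143−53.7574)=-1.0000; B=V−Δ·S=79.4583
Node (3,1) S=88.7519: V=(p*·0.0000+(1−p*)·30.1057)/1.44=1.9358; Δ=(0.0000−30.1057)/(132.2403−84.3143)=-0.6282; B=V−Δ·S=57.6872
Node (3,2) S=139.2003: V=(p*·0.0000+(1−p*)·0.0000)/1.44=0.0000; Δ=(0.0000−0.0000)/(207.4084−132.2403)=0.0000; B=V−Δ·S=0.0000
Node (3,3) S=218.3246: V=(p*·0.0000+(1−p*)·0.0000)/1.44=0.0000; Δ=(0.0000−0.0000)/(325.3037−207.4084)=0.0000; B=V−Δ·S=0.0000
Node (2,0) S=59.5650: V=(p*·1.9358+(1−p*)·22.8716)/1.44=2.6905; Δ=(1.9358−22.8716)/(88.7518−56.5867)=-0.6509; B=V−Δ·S=41.4604
Node (2,1) S=93.4230: V=(p*·0.0000+(1−p*)·1.9358)/1.44=0.1245; Δ=(0.0000−1.9358)/(139.2003−88.7519)=-0.0384; B=V−Δ·S=3.7093
Node (2,2) S=146.5266: V=(p*·0.0000+(1−p*)·0.0000)/1.44=0.0000; Δ=(0.0000−0.0000)/(218.3246−139.2003)=0.0000; B=V−Δ·S=0.0000
Node (1,0) S=62.7000: V=(p*·0.1245+(1−p*)·2.6905)/1.44=0.2514; Δ=(0.1245−2.6905)/(93.4230−59.5650)=-0.0758; B=V−Δ·S=5.0033
Node (1,1) S=98.3400: V=(p*·0.0000+(1−p*)·0.1245)/1.44=0.0080; Δ=(0.0000−0.1245)/(146.5266−93.4230)=-0.0023; B=V−Δ·S=0.2385
Node (0,0) S=66.0000: V=(p*·0.0080+(1−p*)·0.2514)/1.44=0.0212; Δ=(0.0080−0.2514)/(98.3400−62.7000)=-0.0068; B=V−Δ·S=0.4720
Check: Δ(0,0)·S0 + B(0,0) = 0.0212 = V0.

(0,0): Delta=-0.0068 Bond=0.4720
(1,0): Delta=-0.0758 Bond=5.0033
(1,1): Delta=-0.0023 Bond=0.2385
(2,0): Delta=-0.6509 Bond=41.4604
(2,1): Delta=-0.0384 Bond=3.7093
(2,2): Delta=0.0000 Bond=0.0000
(3,0): Delta=-1.0000 Bond=79.4583
(3,1): Delta=-0.6282 Bond=57.6872
(3,2): Delta=0.0000 Bond=0.0000
(3,3): Delta=0.0000 Bond=0.0000
V0=0.0212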